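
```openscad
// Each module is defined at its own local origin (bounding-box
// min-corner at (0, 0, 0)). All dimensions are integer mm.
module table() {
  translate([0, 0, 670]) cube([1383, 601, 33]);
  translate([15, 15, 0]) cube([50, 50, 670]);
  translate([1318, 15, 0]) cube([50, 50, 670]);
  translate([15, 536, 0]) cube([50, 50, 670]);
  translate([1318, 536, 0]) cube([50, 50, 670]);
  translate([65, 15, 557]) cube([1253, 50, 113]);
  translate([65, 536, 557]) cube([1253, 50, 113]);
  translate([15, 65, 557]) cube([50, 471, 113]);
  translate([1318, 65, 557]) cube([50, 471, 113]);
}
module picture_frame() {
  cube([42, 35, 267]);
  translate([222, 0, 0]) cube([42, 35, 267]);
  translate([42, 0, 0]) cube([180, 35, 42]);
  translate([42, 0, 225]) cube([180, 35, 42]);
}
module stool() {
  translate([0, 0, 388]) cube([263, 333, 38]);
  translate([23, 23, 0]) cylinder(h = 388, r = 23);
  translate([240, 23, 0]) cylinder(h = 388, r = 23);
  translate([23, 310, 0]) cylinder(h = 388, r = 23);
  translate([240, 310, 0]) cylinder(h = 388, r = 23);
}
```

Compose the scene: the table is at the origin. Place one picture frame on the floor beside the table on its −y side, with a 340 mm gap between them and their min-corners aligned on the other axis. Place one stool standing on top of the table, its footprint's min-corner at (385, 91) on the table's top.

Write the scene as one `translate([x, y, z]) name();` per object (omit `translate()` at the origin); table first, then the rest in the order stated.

table();
translate([0, -375, 0]) picture_frame();
translate([385, 91, 703]) stool();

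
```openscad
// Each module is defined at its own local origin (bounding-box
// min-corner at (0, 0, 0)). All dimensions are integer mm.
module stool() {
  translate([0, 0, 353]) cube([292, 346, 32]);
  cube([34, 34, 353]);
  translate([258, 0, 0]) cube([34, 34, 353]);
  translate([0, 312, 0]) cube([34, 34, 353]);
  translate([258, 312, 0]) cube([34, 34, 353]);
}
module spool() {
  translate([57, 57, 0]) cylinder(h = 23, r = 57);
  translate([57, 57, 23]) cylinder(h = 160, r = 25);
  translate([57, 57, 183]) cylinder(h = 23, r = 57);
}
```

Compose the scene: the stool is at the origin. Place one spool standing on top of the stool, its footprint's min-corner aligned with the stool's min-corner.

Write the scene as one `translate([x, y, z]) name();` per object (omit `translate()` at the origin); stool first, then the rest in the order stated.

stool();
translate([0, 0, 385]) spool();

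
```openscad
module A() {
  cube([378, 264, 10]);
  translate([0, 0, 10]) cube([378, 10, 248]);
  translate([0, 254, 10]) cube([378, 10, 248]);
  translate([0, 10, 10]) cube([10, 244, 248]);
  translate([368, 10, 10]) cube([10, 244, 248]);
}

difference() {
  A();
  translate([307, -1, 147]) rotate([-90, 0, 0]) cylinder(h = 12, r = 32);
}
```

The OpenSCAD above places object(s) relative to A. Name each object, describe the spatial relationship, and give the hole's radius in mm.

The subtracted cylinder has r = 32 mm.

A is an open box. The open box has a circular hole through its front wall. The hole's radius is 32 mm.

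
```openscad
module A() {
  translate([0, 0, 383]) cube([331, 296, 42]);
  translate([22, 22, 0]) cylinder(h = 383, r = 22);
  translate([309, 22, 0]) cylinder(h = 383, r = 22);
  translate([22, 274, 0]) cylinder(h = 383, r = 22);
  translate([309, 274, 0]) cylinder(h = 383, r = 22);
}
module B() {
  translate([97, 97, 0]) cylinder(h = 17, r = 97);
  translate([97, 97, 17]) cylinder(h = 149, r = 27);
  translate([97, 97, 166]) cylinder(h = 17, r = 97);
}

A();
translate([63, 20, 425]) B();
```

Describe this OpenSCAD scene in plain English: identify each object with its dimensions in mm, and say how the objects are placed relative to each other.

A is a four-legged stool. The seat is a 331×296×42 mm slab whose top surface is at z = 425 mm; four round legs, each 44 mm in diameter, run from the floor (z = 0) to the underside of the seat, each leg's axis is inset half a diameter from the nearest pair of seat edges (so the leg's bounding box is flush with the corner).

B is a spool: two coaxial disc flanges of radius 97 mm and thickness 17 mm, joined by a core cylinder of radius 27 mm and height 149 mm. The lower flange rests on z = 0 and the three cylinders share a vertical axis.

The spool is on top of the stool.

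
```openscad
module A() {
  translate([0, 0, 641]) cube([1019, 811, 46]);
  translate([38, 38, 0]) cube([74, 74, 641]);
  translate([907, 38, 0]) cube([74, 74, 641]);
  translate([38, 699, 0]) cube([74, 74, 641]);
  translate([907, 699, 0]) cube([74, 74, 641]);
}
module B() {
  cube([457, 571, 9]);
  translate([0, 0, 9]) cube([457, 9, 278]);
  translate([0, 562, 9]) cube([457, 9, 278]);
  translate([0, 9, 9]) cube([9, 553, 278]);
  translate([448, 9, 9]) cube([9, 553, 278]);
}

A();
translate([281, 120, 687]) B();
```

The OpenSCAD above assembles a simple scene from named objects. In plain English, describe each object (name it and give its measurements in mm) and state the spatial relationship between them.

A is a rectangular dining table. The top is 1019×811×46 mm with its upper surface at z = 687 mm. It stands on four 74×74 mm square legs, each inset 38 mm from the nearest pair of top edges, running from the floor to the underside of the top.

B is an open storage box with external size 457×571×287 mm and wall thickness 9 mm (the base is also 9 mm thick). The base covers the whole footprint; the four walls stand on the base, with the y-facing walls full-width and the x-facing walls fitting between their inner faces.

The open box is on top of the table, centred.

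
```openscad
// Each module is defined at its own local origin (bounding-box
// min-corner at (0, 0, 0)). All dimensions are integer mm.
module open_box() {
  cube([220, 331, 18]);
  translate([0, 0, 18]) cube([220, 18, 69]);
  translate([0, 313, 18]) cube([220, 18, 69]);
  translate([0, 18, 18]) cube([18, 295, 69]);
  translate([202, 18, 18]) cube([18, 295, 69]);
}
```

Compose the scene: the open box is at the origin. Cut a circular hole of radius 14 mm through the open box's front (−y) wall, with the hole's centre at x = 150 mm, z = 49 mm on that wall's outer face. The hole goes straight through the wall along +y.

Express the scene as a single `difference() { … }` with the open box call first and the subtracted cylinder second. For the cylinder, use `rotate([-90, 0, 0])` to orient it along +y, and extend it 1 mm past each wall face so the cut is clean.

difference() {
  open_box();
  translate([150, -1, 49]) rotate([-90, 0, 0]) cylinder(h = 20, r = 14);
}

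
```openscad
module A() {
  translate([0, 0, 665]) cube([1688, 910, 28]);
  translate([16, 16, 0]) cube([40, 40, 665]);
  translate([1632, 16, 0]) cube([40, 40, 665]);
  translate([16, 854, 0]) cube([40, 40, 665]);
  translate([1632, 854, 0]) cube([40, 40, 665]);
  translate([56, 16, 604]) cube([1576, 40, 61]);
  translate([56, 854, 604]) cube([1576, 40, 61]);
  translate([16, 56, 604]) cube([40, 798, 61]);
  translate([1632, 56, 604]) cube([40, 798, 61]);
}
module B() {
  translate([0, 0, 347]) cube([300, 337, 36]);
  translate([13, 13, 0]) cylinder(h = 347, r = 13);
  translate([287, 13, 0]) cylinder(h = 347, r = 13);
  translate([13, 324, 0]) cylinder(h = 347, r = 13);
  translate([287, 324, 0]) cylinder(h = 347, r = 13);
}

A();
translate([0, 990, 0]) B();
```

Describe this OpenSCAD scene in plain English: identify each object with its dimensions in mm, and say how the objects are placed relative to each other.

A is a table: top 1688 mm (x) × 910 mm (y), 28 mm thick, upper face at z = 693 mm, on four 40×40 mm square legs, each inset 16 mm from the nearest pair of top edges, running from z = 0 to the bottom of the top. Four apron rails, 40 mm thick and 61 mm tall, run between adjacent legs with their top edges flush with the underside of the top and their outer faces flush with the legs' outer faces.

B is a four-legged stool. The seat is 300×337 mm, 36 mm thick, top at z = 383 mm. It stands on four round legs, each 26 mm in diameter, from z = 0 to the seat underside, each leg's axis is inset half a diameter from the nearest pair of seat edges (so the leg's bounding box is flush with the corner).

The stool is on the floor beside the table on its +y side.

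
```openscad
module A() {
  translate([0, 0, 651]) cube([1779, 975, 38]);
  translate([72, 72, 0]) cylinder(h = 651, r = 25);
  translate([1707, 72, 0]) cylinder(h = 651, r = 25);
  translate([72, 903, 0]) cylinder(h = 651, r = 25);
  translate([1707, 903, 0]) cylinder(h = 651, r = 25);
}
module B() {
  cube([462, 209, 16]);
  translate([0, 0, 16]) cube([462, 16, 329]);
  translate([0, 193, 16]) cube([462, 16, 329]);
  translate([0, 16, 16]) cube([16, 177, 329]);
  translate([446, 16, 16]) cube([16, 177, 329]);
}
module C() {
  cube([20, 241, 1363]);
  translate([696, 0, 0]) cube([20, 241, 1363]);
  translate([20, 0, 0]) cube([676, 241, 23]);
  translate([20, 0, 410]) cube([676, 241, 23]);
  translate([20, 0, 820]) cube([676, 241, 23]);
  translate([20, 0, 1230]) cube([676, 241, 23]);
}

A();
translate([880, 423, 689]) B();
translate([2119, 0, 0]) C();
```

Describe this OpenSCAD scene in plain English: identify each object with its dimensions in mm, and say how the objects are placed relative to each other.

A is a table: top 1779 mm (x) × 975 mm (y), 38 mm thick, upper face at z = 689 mm, on four round legs of 50 mm diameter, each leg's bounding box inset 47 mm from the nearest pair of top edges, running from z = 0 to the bottom of the top.

B is an open storage box with external size 462×209×345 mm and wall thickness 16 mm (the base is also 16 mm thick). The base covers the whole footprint; the four walls stand on the base, with the y-facing walls full-width and the x-facing walls fitting between their inner faces.

C is a bookshelf 716 mm wide overall, 241 mm deep and 1363 mm tall. The two sides are 20 mm thick vertical panels. 4 horizontal shelves of 23 mm thickness span between the inner faces of the sides; the lowest shelf sits on the floor and shelves are stacked with a clear vertical gap of 387 mm between each pair.

The open box is on top of the table. The bookshelf is on the floor beside the table on its +x side.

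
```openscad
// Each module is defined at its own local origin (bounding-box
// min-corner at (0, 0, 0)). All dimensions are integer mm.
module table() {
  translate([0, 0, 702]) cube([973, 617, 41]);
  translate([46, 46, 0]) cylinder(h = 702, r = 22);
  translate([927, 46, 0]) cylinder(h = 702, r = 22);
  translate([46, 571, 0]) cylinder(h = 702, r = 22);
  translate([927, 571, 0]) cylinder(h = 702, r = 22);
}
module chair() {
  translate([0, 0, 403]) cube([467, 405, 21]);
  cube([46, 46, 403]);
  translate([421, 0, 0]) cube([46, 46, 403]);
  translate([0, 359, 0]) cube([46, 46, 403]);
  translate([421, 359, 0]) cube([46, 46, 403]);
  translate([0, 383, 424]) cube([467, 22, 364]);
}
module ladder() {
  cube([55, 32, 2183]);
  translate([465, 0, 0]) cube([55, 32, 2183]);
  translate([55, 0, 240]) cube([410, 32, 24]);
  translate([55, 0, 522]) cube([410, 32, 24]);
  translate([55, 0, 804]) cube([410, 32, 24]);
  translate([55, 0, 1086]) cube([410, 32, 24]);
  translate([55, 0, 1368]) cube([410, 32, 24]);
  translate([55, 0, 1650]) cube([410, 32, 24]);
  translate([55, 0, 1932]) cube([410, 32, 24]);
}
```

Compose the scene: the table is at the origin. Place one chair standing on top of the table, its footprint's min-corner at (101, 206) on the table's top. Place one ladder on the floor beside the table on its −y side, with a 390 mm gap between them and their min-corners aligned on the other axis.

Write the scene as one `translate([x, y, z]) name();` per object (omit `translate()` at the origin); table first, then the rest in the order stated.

table();
translate([101, 206, 743]) chair();
translate([0, -422, 0]) ladder();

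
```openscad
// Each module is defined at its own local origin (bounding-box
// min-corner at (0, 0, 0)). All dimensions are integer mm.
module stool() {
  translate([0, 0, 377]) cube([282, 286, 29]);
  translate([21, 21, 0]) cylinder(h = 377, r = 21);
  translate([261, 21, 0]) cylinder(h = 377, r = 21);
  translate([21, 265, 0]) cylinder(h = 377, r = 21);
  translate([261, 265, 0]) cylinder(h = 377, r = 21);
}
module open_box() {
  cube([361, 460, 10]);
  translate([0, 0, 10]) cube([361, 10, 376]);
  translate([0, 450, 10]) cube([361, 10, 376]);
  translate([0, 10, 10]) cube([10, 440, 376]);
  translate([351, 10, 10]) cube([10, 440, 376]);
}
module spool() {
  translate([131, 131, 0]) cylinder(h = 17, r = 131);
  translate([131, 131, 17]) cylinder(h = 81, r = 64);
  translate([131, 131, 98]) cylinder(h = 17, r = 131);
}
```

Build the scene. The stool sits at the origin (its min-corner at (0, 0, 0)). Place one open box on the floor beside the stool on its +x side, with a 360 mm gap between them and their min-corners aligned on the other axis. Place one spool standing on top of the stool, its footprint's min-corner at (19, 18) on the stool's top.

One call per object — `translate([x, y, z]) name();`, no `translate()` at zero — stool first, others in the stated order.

stool();
translate([642, 0, 0]) open_box();
translate([19, 18, 406]) spool();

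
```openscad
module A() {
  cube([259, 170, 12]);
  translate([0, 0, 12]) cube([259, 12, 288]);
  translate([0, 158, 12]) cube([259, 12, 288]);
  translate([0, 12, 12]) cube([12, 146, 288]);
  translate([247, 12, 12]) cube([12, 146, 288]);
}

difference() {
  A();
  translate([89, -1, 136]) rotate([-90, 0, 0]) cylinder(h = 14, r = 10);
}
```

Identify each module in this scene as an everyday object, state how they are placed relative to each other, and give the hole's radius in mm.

The subtracted cylinder has r = 10 mm.

A is an open box. The open box has a circular hole through its front wall. The hole's radius is 10 mm.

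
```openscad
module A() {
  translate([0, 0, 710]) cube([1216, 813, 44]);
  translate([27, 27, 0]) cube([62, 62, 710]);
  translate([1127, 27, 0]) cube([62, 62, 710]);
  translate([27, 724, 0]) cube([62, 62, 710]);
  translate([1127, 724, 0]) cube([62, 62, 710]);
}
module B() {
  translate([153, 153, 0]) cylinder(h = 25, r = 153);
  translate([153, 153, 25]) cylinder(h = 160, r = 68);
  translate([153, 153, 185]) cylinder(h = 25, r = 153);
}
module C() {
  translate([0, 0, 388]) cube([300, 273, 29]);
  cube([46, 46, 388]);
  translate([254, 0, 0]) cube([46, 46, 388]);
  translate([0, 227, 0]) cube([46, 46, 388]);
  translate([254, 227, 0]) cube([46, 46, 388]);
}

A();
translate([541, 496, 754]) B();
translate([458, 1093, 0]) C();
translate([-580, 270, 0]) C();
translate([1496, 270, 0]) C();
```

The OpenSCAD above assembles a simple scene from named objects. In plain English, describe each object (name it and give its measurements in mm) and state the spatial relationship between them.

A is a table with a 1216×813 mm rectangular top, 44 mm thick, top surface at z = 754 mm, supported by four 62×62 mm square legs, each inset 27 mm from the nearest pair of top edges, running from the floor.

B is a spool: two coaxial disc flanges of radius 153 mm and thickness 25 mm, joined by a core cylinder of radius 68 mm and height 160 mm. The lower flange rests on z = 0 and the three cylinders share a vertical axis.

C is a four-legged stool. The seat is 300×273 mm, 29 mm thick, top at z = 417 mm. It stands on four square legs, each 46×46 mm in cross-section, from z = 0 to the seat underside, each flush with a corner of the seat.

The spool is on top of the table. Three stools sit around the table at the +y, −x, +x sides.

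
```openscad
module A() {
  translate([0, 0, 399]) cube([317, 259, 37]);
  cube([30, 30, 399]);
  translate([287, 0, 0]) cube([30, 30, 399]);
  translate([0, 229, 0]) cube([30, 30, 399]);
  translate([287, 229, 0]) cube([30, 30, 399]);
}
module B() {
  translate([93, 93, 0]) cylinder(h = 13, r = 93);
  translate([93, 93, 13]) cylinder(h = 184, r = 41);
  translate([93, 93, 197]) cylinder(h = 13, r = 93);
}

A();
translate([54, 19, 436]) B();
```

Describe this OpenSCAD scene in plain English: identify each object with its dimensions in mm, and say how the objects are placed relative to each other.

A is a four-legged stool. The seat is a 317×259×37 mm slab whose top surface is at z = 436 mm; four square legs, each 30×30 mm in cross-section, run from the floor (z = 0) to the underside of the seat, each flush with a corner of the seat.

B is a spool: two coaxial disc flanges of radius 93 mm and thickness 13 mm, joined by a core cylinder of radius 41 mm and height 184 mm. The lower flange rests on z = 0 and the three cylinders share a vertical axis.

The spool is on top of the stool.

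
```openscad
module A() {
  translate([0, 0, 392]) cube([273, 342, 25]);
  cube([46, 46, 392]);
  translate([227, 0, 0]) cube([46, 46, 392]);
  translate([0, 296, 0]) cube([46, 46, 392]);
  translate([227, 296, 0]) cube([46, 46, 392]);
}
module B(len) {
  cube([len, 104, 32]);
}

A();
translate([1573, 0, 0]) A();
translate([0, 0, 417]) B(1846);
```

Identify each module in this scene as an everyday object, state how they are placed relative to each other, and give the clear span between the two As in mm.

A is a stool. B is a beam. A beam spans the tops of two stools. The clear span between the two stools is 1300 mm.

Second stool starts at x = 1573; first ends at x = 273; clear span = 1573 − 273 = 1300 mm.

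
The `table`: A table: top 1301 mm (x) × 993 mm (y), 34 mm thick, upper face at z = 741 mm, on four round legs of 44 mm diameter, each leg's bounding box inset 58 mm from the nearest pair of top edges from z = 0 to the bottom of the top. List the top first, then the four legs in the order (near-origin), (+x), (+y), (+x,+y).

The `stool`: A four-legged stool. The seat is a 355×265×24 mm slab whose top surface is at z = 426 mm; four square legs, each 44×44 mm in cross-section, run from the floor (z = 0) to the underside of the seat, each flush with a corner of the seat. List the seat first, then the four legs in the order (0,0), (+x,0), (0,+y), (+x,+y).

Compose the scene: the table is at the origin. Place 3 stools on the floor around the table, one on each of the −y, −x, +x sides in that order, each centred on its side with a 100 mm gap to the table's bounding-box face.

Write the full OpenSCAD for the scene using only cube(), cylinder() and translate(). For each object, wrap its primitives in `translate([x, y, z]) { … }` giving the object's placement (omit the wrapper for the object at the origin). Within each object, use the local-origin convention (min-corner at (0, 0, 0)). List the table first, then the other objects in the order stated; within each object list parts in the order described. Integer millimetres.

translate([0, 0, 707]) cube([1301, 993, 34]);
translate([80, 80, 0]) cylinder(h = 707, r = 22);
translate([1221, 80, 0]) cylinder(h = 707, r = 22);
translate([80, 913, 0]) cylinder(h = 707, r = 22);
translate([1221, 913, 0]) cylinder(h = 707, r = 22);
translate([473, -365, 0]) {
  translate([0, 0, 402]) cube([355, 265, 24]);
  cube([44, 44, 402]);
  translate([311, 0, 0]) cube([44, 44, 402]);
  translate([0, 221, 0]) cube([44, 44, 402]);
  translate([311, 221, 0]) cube([44, 44, 402]);
}
translate([-455, 364, 0]) {
  translate([0, 0, 402]) cube([355, 265, 24]);
  cube([44, 44, 402]);
  translate([311, 0, 0]) cube([44, 44, 402]);
  translate([0, 221, 0]) cube([44, 44, 402]);
  translate([311, 221, 0]) cube([44, 44, 402]);
}
translate([1401, 364, 0]) {
  translate([0, 0, 402]) cube([355, 265, 24]);
  cube([44, 44, 402]);
  translate([311, 0, 0]) cube([44, 44, 402]);
  translate([0, 221, 0]) cube([44, 44, 402]);
  translate([311, 221, 0]) cube([44, 44, 402]);
}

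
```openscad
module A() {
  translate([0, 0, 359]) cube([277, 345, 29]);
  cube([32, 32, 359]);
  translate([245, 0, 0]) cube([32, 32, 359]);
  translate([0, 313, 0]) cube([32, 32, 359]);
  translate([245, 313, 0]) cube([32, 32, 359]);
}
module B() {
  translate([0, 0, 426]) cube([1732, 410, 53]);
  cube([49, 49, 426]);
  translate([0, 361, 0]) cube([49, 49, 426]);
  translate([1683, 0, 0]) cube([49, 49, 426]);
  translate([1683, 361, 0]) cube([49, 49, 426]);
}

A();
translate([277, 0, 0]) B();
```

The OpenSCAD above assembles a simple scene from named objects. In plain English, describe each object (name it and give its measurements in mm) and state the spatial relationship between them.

A is a simple wooden stool: a rectangular seat 277 mm (x) by 345 mm (y), 29 mm thick, top face at z = 388 mm, on four square legs, each 32×32 mm in cross-section. The legs rest on z = 0, each flush with a corner of the seat.

B is a bench: a 1732×410 mm seat slab, 53 mm thick, top at z = 479 mm, on four 49×49 mm square legs flush with the seat corners and standing on z = 0.

The bench is against the stool's +x side, with their −y faces flush.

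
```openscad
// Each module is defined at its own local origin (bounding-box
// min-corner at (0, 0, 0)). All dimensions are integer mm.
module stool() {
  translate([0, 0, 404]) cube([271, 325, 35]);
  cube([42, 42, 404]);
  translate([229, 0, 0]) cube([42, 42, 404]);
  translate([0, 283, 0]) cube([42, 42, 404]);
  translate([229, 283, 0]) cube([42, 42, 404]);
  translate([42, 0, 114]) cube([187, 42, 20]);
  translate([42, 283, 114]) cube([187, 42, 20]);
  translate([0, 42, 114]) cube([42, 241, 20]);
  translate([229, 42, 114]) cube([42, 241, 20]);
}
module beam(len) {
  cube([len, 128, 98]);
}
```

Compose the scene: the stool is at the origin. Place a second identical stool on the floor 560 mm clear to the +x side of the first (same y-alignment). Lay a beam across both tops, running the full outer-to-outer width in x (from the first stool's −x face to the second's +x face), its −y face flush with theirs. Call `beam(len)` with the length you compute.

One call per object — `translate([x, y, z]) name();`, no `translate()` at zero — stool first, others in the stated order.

stool();
translate([831, 0, 0]) stool();
translate([0, 0, 439]) beam(1102);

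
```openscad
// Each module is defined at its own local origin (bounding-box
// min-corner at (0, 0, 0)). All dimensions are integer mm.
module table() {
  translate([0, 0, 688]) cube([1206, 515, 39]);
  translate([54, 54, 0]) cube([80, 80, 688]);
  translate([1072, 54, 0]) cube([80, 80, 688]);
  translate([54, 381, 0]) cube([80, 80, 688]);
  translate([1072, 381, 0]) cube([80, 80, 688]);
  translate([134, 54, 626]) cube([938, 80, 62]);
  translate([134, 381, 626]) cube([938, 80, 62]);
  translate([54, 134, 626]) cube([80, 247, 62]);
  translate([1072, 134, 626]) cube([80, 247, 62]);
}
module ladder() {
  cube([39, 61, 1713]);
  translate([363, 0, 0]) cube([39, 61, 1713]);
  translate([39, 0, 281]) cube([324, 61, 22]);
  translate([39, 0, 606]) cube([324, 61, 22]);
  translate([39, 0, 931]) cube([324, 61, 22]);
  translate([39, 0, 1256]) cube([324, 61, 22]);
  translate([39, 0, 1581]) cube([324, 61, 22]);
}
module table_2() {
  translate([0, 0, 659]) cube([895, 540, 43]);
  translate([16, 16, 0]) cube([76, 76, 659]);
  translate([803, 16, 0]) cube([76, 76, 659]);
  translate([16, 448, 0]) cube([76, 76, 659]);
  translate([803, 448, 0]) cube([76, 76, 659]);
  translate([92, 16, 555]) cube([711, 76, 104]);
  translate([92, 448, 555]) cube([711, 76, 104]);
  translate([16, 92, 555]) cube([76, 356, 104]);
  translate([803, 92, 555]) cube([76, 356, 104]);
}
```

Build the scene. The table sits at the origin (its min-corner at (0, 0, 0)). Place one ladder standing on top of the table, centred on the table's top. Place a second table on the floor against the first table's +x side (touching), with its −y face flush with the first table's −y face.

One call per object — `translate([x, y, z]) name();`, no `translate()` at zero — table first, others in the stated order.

table();
translate([402, 227, 727]) ladder();
translate([1206, 0, 0]) table_2();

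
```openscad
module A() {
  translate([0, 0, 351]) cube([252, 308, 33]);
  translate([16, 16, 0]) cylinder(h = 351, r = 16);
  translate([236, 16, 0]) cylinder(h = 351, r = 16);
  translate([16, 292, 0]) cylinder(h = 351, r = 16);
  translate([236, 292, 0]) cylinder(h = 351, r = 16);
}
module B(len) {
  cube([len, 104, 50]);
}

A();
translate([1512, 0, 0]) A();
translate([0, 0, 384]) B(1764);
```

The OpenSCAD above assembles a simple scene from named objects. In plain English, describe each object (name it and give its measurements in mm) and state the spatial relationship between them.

A is a simple wooden stool: a rectangular seat 252 mm (x) by 308 mm (y), 33 mm thick, top face at z = 384 mm, on four round legs, each 32 mm in diameter. The legs rest on z = 0, each leg's axis is inset half a diameter from the nearest pair of seat edges (so the leg's bounding box is flush with the corner).

B is a rectangular beam 1764 mm long (x), 104 mm deep (y), 50 mm thick (z).

The beam spans the tops of two stools placed 1260 mm apart, resting at z = 384 mm.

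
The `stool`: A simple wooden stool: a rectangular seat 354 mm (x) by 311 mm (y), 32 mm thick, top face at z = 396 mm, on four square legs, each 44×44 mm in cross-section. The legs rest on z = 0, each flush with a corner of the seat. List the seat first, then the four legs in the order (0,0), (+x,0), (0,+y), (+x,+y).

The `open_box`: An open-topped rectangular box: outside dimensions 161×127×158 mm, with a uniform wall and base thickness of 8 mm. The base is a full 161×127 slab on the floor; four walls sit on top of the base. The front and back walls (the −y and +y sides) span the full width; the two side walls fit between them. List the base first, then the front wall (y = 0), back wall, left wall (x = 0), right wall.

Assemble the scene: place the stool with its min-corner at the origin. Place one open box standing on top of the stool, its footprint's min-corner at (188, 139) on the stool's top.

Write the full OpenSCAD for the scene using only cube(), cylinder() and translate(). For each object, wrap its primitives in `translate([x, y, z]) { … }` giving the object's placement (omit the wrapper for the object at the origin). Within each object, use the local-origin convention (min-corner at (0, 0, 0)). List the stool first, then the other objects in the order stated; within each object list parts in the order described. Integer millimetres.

translate([0, 0, 364]) cube([354, 311, 32]);
cube([44, 44, 364]);
translate([310, 0, 0]) cube([44, 44, 364]);
translate([0, 267, 0]) cube([44, 44, 364]);
translate([310, 267, 0]) cube([44, 44, 364]);
translate([188, 139, 396]) {
  cube([161, 127, 8]);
  translate([0, 0, 8]) cube([161, 8, 150]);
  translate([0, 119, 8]) cube([161, 8, 150]);
  translate([0, 8, 8]) cube([8, 111, 150]);
  translate([153, 8, 8]) cube([8, 111, 150]);
}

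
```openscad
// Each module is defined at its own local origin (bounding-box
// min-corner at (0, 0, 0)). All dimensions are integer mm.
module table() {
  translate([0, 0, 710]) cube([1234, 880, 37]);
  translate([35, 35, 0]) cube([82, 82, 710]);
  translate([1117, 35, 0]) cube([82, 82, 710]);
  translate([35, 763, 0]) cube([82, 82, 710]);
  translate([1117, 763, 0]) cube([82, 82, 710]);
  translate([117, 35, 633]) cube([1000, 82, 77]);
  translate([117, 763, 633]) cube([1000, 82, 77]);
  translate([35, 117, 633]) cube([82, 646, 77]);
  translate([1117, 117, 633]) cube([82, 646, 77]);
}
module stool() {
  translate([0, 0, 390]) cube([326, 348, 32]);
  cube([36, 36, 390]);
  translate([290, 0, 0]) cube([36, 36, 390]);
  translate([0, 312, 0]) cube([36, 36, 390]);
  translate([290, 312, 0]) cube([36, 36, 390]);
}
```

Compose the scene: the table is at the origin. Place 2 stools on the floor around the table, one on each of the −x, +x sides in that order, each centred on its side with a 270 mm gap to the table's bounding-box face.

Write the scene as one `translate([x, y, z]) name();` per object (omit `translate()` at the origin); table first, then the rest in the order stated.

table();
translate([-596, 266, 0]) stool();
translate([1504, 266, 0]) stool();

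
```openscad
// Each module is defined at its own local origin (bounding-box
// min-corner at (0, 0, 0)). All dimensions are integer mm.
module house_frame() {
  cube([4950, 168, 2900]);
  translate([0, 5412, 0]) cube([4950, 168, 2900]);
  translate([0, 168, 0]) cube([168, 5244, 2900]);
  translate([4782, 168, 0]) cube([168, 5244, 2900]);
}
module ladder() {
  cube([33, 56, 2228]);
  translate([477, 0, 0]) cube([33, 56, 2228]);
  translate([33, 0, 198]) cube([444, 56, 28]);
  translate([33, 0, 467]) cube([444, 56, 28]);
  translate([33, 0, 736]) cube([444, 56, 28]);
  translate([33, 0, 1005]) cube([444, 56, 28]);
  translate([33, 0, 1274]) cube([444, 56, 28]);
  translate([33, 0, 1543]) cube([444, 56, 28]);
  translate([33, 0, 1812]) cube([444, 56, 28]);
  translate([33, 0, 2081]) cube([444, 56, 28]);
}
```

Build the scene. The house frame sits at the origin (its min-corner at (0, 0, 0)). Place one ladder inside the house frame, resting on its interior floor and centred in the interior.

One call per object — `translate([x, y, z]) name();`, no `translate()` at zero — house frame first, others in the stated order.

house_frame();
translate([2220, 2762, 0]) ladder();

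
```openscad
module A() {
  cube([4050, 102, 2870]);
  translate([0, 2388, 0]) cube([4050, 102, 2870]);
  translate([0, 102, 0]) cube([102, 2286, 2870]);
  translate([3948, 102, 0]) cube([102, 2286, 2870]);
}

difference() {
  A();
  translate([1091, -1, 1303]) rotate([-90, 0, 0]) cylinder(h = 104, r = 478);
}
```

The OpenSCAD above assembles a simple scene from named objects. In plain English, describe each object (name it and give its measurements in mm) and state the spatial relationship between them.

A is the wall frame of a small rectangular building: four walls, each 2870 mm tall and 102 mm thick, enclosing a footprint 4050 mm (x) by 2490 mm (y) outside-to-outside, with no floor or roof. The front and back walls (the −y and +y sides) span the full width; the two side walls fit between them.

The house frame has a circular hole of radius 478 mm through its front wall, centred at (x = 1091, z = 1303).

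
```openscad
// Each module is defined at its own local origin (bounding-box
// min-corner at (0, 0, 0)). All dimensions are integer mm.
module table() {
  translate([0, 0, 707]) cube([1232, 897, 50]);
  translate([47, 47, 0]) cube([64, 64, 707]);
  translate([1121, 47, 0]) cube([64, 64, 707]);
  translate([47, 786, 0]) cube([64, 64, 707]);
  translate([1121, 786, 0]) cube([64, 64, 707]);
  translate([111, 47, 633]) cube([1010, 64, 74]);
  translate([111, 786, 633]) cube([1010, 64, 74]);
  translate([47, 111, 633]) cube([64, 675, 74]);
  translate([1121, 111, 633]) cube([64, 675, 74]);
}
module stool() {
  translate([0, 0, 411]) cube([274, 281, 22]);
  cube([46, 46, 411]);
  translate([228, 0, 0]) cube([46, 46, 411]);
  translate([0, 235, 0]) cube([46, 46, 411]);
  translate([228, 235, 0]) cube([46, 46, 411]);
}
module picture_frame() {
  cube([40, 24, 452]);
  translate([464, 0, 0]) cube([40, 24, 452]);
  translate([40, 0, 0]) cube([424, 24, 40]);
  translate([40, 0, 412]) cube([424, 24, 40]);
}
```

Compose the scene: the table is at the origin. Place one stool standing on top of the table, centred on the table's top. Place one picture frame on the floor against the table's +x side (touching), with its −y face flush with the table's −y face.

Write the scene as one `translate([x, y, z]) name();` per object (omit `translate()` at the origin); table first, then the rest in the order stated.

table();
translate([479, 308, 757]) stool();
translate([1232, 0, 0]) picture_frame();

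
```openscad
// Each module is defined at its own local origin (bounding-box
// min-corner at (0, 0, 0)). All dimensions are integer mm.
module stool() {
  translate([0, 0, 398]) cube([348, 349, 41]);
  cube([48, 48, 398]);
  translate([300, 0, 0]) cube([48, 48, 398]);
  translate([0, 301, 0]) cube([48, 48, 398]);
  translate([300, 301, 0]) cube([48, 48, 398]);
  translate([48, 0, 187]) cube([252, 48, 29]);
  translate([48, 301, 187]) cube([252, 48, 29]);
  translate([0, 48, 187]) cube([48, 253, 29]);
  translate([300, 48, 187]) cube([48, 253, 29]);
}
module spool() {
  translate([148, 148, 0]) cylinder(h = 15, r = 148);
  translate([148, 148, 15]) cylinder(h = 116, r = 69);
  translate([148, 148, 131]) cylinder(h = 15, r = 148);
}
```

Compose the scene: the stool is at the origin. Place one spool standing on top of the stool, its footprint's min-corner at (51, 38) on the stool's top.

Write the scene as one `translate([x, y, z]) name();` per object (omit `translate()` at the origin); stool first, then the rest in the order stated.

stool();
translate([51, 38, 439]) spool();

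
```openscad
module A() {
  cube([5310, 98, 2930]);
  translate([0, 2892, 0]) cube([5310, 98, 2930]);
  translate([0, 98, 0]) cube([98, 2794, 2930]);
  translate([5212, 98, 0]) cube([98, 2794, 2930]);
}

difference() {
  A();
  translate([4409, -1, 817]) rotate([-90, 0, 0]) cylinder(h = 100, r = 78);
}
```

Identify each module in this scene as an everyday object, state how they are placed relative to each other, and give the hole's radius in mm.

The subtracted cylinder has r = 78 mm.

A is a house frame. The house frame has a circular hole through its front wall. The hole's radius is 78 mm.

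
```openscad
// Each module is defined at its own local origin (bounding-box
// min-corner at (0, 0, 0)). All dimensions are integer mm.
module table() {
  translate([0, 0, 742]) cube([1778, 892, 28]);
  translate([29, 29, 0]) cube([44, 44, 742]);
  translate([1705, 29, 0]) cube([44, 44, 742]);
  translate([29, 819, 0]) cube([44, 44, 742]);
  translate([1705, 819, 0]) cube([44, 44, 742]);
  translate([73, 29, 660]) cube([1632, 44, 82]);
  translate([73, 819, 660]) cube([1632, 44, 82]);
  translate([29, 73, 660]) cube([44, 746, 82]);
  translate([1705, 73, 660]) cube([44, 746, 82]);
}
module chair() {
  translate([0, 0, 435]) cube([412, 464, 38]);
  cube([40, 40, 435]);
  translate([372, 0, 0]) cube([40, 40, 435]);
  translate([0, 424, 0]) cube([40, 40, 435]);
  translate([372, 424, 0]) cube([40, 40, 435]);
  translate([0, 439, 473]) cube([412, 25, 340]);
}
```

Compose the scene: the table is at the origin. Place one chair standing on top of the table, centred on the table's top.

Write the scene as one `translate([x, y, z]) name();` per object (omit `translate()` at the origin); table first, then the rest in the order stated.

table();
translate([683, 214, 770]) chair();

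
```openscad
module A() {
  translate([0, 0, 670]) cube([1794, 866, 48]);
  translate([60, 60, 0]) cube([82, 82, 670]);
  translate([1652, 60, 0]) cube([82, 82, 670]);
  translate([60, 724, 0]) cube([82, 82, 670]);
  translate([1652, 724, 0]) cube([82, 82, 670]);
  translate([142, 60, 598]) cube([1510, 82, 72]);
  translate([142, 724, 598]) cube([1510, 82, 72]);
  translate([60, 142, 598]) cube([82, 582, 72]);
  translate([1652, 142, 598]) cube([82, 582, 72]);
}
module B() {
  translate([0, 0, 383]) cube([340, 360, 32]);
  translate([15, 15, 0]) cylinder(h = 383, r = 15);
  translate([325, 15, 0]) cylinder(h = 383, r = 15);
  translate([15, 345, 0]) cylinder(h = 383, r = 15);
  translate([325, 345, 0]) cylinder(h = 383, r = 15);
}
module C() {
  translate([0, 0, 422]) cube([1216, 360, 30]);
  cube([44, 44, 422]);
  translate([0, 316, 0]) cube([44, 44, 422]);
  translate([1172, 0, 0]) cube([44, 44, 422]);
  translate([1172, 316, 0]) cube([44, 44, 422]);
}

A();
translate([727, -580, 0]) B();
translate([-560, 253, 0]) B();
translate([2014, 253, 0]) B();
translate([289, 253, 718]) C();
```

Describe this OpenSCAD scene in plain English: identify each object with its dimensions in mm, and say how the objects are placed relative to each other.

A is a table with a 1794×866 mm rectangular top, 48 mm thick, top surface at z = 718 mm, supported by four 82×82 mm square legs, each inset 60 mm from the nearest pair of top edges, running from the floor. Four apron rails, 82 mm thick and 72 mm tall, run between adjacent legs with their top edges flush with the underside of the top and their outer faces flush with the legs' outer faces.

B is a four-legged stool. The seat is 340×360 mm, 32 mm thick, top at z = 415 mm. It stands on four round legs, each 30 mm in diameter, from z = 0 to the seat underside, each leg's axis is inset half a diameter from the nearest pair of seat edges (so the leg's bounding box is flush with the corner).

C is a bench: a 1216×360 mm seat slab, 30 mm thick, top at z = 452 mm, on four 44×44 mm square legs flush with the seat corners and standing on z = 0.

Three stools sit around the table at the −y, −x, +x sides. The bench is on top of the table, centred.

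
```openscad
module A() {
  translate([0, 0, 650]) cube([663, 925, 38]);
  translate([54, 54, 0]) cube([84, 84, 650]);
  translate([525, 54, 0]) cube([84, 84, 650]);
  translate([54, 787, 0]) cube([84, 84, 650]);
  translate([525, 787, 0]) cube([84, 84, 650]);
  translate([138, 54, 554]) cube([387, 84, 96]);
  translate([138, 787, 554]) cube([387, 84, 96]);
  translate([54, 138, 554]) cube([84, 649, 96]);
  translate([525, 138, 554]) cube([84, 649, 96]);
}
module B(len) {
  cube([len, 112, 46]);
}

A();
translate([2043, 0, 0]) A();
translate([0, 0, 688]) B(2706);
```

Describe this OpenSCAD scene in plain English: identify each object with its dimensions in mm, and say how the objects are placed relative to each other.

A is a rectangular dining table. The top is 663×925×38 mm with its upper surface at z = 688 mm. It stands on four 84×84 mm square legs, each inset 54 mm from the nearest pair of top edges, running from the floor to the underside of the top. Four apron rails, 84 mm thick and 96 mm tall, run between adjacent legs with their top edges flush with the underside of the top and their outer faces flush with the legs' outer faces.

B is a rectangular beam 2706 mm long (x), 112 mm deep (y), 46 mm thick (z).

The beam spans the tops of two tables placed 1380 mm apart, resting at z = 688 mm.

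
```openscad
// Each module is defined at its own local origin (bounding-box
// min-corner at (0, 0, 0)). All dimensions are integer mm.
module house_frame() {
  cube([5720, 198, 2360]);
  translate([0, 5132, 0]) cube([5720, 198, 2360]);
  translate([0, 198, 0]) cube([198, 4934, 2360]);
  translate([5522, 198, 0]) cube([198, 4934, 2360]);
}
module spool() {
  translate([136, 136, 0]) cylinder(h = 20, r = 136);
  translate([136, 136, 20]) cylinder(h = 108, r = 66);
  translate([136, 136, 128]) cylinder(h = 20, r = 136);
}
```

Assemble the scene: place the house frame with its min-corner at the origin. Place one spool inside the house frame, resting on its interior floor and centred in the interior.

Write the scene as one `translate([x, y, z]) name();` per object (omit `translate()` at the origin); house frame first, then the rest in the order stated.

house_frame();
translate([2724, 2529, 0]) spool();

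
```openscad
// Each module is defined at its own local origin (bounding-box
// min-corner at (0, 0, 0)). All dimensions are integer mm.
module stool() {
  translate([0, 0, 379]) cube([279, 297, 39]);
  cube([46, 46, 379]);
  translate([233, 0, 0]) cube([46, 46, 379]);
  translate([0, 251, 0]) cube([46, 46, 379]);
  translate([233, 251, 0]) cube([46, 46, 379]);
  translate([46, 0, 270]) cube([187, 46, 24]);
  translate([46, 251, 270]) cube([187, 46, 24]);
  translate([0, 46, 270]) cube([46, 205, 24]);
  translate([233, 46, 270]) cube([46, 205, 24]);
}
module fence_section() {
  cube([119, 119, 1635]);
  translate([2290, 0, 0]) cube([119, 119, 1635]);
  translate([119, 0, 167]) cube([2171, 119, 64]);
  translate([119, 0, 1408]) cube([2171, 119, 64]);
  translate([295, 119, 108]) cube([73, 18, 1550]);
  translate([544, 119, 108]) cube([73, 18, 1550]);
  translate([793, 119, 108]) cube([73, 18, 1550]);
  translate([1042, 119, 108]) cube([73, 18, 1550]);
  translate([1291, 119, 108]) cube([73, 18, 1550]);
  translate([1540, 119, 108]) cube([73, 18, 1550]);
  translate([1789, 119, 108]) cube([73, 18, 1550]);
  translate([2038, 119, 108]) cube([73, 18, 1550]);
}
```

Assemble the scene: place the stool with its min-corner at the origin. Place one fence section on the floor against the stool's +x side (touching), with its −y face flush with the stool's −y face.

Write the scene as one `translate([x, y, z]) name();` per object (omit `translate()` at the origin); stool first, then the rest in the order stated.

stool();
translate([279, 0, 0]) fence_section();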